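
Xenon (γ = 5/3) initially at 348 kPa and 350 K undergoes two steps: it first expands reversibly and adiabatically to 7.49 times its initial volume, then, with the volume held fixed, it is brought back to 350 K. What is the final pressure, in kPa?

Adiabatic step (PV^γ = const): P₂ = 348×(1/7.49)^(5/3) = 12.14 kPa; T₂ = 350×(1/7.49)^(2/3) = 91.43 K.
Isochoric: P₃ = P₂(T₃/T₂) = 12.14 × (350/91.43) = 46.46 kPa.

P₃ ≈ 46.5 kPa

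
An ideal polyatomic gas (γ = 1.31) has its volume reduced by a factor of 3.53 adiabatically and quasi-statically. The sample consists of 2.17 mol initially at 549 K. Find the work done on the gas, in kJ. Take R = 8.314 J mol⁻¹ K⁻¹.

W ≈ 15.3 kJ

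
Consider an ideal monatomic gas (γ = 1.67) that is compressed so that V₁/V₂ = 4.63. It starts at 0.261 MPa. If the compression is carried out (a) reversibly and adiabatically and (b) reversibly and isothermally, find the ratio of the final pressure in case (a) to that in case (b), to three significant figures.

P_adiabatic / P_isothermal ≈ 2.79

Isothermal: P_b = P₁(V₁/V₂) = 0.261×4.63.
Adiabatic: P_a = P₁(V₁/V₂)^γ = 0.261×4.63^(1.67).
P_a/P_b = (V₁/V₂)^(γ−1) = 4.63^(0.67) = 2.792.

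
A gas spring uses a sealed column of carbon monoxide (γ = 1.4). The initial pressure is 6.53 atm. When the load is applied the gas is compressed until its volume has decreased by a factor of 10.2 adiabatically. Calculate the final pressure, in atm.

Adiabatic: P₁V₁^γ = P₂V₂^γ ⇒ P₂ = P₁ (V₁/V₂)^γ.
P₂ = 6.53 × 10.2^(1.4) = 168.6 atm.

P₂ ≈ 169 atm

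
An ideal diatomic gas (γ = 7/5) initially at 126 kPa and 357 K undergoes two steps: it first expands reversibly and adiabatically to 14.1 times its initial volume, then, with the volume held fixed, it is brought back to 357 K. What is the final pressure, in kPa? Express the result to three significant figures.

Adiabatic step (PV^γ = const): P₂ = 126×(1/14.1)^(7/5) = 3.101 kPa; T₂ = 357×(1/14.1)^(2/5) = 123.9 K.
Isochoric: P₃ = P₂(T₃/T₂) = 3.101 × (357/123.9) = 8.936 kPa.

P₃ ≈ 8.94 kPa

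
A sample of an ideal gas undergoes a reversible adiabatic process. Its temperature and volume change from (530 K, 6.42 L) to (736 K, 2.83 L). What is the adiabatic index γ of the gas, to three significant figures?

γ ≈ 1.40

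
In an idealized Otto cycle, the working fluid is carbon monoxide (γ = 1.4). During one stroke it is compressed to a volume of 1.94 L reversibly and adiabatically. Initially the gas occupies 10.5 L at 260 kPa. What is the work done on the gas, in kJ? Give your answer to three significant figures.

P₂ = P₁(V₁/V₂)^γ = 260×(10.5/1.94)^(1.4) = 2765 kPa.
For a reversible adiabat, W_by_gas = (P₁V₁ − P₂V₂)/(γ−1).
W_by = (260000×0.0105 − 2.765×10^6×0.00194) / (0.4) = -6586 J.
W_on_gas = −W_by = 6586 J.

W ≈ 6.59 kJ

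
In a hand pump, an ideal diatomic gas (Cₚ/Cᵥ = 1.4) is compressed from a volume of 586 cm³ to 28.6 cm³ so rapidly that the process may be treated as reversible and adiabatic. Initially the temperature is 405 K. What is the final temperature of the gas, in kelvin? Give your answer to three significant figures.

T₂ ≈ 1360 K

Adiabatic: T₁V₁^(γ−1) = T₂V₂^(γ−1) ⇒ T₂ = T₁ (V₁/V₂)^(γ−1).
T₂ = 405 × (586/28.6)^(0.4) = 1355 K.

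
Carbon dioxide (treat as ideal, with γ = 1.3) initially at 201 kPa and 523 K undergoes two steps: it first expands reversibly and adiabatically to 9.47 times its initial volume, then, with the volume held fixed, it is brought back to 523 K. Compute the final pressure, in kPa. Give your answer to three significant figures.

Adiabatic step (PV^γ = const): P₂ = 201×(1/9.47)^(1.3) = 10.81 kPa; T₂ = 523×(1/9.47)^(0.3) = 266.4 K.
Isochoric: P₃ = P₂(T₃/T₂) = 10.81 × (523/266.4) = 21.22 kPa.

P₃ ≈ 21.2 kPa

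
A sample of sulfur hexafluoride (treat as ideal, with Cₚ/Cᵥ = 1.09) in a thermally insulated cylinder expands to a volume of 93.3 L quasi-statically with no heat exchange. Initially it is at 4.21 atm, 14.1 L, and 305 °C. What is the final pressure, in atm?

Adiabatic: P₁V₁^γ = P₂V₂^γ ⇒ P₂ = P₁ (V₁/V₂)^γ.
P₂ = 4.21 × (14.1/93.3)^(1.09) = 0.5367 atm.

P₂ ≈ 0.537 atm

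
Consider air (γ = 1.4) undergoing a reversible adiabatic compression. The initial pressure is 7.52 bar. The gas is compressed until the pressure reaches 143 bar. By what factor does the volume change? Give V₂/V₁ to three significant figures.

V₂/V₁ ≈ 0.122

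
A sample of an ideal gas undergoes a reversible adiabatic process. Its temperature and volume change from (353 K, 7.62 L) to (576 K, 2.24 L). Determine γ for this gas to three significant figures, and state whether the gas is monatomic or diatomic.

γ ≈ 1.40; diatomic

TV^(γ−1) = const ⇒ γ − 1 = ln(T₂/T₁) / ln(V₁/V₂).
γ = 1 + ln(576/353) / ln(7.62/2.24) = 1.4.
γ ≈ 1.40 is close to 7/5, so the gas is diatomic.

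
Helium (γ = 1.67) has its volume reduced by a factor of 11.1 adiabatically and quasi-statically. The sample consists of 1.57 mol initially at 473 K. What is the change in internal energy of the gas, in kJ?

ΔU ≈ 37.0 kJ

Adiabatic: T₁V₁^(γ−1) = T₂V₂^(γ−1) ⇒ T₂ = T₁ (V₁/V₂)^(γ−1).
T₂ = 473 × 11.1^(0.67) = 2373 K.
Q = 0, so ΔU = W_on_gas = nCᵥΔT with Cᵥ = R/(γ−1) = 12.41 J/(mol·K).
ΔU = 1.57 × 12.41 × (2373 − 473) = 37010 J.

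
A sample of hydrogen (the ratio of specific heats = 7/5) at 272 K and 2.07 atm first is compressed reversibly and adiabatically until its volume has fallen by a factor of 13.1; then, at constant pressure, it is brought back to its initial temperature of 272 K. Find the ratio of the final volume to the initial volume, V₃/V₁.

Adiabatic step: V₂/V₁ = 0.07634; T₂ = T₁·13.1^(2/5) = 761.2 K.
Isobaric step: V₃/V₂ = T₃/T₂ = 272/761.2.
V₃/V₁ = (V₂/V₁)(V₃/V₂) = 0.07634 × (272/761.2) = 0.02728.

V₃/V₁ ≈ 0.0273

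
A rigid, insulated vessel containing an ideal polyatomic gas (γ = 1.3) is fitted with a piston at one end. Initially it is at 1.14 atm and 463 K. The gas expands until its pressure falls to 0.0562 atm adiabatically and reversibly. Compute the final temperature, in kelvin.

Adiabatic: T₂/T₁ = (P₂/P₁)^((γ−1)/γ).
T₂ = 463 × (0.0562/1.14)^(0.231) = 231.2 K.

T₂ ≈ 231 K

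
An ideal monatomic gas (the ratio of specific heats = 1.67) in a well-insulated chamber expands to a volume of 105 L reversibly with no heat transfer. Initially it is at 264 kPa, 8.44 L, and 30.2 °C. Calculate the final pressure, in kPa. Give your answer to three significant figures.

Adiabatic: P₁V₁^γ = P₂V₂^γ ⇒ P₂ = P₁ (V₁/V₂)^γ.
P₂ = 264 × (8.44/105)^(1.67) = 3.919 kPa.

P₂ ≈ 3.92 kPa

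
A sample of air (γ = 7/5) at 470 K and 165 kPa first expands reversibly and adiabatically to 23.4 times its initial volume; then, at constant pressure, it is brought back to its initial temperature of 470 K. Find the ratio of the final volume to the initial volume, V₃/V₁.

Adiabatic step: V₂/V₁ = 23.4; T₂ = T₁·(1/23.4)^(2/5) = 133.2 K.
Isobaric step: V₃/V₂ = T₃/T₂ = 470/133.2.
V₃/V₁ = (V₂/V₁)(V₃/V₂) = 23.4 × (470/133.2) = 82.59.

V₃/V₁ ≈ 82.6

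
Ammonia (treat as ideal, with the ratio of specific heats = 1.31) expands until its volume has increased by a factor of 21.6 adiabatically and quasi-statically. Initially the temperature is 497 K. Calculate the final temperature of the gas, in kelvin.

T₂ ≈ 192 K

For a reversible adiabat TV^(γ−1) is constant, so T₂ = T₁ (V₁/V₂)^(γ−1).
T₂ = 497 × (1/21.6)^(0.31) = 191.7 K.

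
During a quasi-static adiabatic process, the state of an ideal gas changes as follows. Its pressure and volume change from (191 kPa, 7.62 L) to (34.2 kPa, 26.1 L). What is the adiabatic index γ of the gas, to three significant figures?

γ ≈ 1.40

PV^γ = const ⇒ γ = ln(P₂/P₁) / ln(V₁/V₂).
γ = ln(34.2/191) / ln(7.62/26.1) = 1.397.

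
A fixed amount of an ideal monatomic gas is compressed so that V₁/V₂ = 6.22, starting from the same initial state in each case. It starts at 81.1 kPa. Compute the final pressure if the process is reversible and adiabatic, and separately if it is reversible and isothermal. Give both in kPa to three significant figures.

adiabatic: 1710 kPa; isothermal: 504 kPa

For a monatomic ideal gas γ = 5/3.
Isothermal: P₂ = P₁(V₁/V₂) = 81.1×6.22 = 504.4 kPa.
Adiabatic: P₂ = P₁(V₁/V₂)^γ = 81.1×6.22^(5/3) = 1706 kPa.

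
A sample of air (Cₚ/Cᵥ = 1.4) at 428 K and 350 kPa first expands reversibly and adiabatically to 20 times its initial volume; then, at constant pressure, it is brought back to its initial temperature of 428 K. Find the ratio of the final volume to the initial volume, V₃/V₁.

Adiabatic step: V₂/V₁ = 20; T₂ = T₁·(1/20)^(0.4) = 129.1 K.
Isobaric step: V₃/V₂ = T₃/T₂ = 428/129.1.
V₃/V₁ = (V₂/V₁)(V₃/V₂) = 20 × (428/129.1) = 66.29.

V₃/V₁ ≈ 66.3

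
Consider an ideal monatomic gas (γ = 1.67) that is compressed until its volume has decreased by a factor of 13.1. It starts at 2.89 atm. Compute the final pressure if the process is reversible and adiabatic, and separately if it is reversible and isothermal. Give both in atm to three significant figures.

adiabatic: 212 atm; isothermal: 37.9 atm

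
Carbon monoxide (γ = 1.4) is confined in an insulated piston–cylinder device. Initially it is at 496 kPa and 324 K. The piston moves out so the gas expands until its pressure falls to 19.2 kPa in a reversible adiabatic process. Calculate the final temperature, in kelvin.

Along an adiabat T P^((1−γ)/γ) is constant, so T₂ = T₁ (P₂/P₁)^((γ−1)/γ).
T₂ = 324 × (19.2/496)^(0.286) = 128 K.

T₂ ≈ 128 K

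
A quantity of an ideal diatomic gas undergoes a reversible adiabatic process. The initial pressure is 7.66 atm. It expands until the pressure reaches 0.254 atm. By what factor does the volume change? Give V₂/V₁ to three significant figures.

From PV^γ = const, V₂/V₁ = (P₁/P₂)^(1/γ).
For a diatomic ideal gas γ = 7/5.
V₂/V₁ = (7.66/0.254)^(5/7) = 11.39.

V₂/V₁ ≈ 11.4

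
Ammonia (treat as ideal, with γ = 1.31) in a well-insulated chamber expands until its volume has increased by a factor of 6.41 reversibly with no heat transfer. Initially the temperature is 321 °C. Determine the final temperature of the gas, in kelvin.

T₂ ≈ 334 K

For a reversible adiabat TV^(γ−1) is constant, so T₂ = T₁ (V₁/V₂)^(γ−1).
T₁ = 321 °C = 594.1 K.
T₂ = 594.1 × (1/6.41)^(0.31) = 334 K.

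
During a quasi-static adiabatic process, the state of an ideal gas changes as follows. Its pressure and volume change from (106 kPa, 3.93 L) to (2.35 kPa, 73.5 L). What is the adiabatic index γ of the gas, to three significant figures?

γ ≈ 1.30

PV^γ = const ⇒ γ = ln(P₂/P₁) / ln(V₁/V₂).
γ = ln(2.35/106) / ln(3.93/73.5) = 1.301.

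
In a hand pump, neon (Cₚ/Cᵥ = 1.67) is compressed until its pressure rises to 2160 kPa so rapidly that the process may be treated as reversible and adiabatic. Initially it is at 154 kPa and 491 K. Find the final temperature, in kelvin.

T₂ ≈ 1420 K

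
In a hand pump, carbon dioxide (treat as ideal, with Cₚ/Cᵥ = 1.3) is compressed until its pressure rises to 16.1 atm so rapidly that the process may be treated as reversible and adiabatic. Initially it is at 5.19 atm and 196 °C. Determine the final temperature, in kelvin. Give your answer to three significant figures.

T₂ ≈ 609 K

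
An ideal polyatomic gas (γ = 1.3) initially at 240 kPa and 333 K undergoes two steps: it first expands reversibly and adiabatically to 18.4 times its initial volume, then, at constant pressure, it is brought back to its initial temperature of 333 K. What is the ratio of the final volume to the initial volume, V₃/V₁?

V₃/V₁ ≈ 44.1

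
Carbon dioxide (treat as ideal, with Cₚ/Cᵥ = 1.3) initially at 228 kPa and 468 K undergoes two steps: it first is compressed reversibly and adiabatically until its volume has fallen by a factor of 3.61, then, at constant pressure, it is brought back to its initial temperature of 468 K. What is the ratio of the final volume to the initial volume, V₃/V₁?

Adiabatic step: V₂/V₁ = 0.277; T₂ = T₁·3.61^(0.3) = 687.9 K.
Isobaric step: V₃/V₂ = T₃/T₂ = 468/687.9.
V₃/V₁ = (V₂/V₁)(V₃/V₂) = 0.277 × (468/687.9) = 0.1885.

V₃/V₁ ≈ 0.188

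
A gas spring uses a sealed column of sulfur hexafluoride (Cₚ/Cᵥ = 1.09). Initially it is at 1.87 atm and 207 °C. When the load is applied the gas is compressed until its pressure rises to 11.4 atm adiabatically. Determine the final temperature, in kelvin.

Adiabatic: T₂/T₁ = (P₂/P₁)^((γ−1)/γ).
T₁ = 207 °C = 480.1 K.
T₂ = 480.1 × (11.4/1.87)^(0.0826) = 557.4 K.

T₂ ≈ 557 K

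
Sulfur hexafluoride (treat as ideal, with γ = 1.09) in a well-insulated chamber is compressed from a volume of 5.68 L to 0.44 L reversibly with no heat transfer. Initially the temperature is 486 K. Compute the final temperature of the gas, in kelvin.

For a reversible adiabat TV^(γ−1) is constant, so T₂ = T₁ (V₁/V₂)^(γ−1).
T₂ = 486 × (5.68/0.44)^(0.09) = 611.8 K.

T₂ ≈ 612 K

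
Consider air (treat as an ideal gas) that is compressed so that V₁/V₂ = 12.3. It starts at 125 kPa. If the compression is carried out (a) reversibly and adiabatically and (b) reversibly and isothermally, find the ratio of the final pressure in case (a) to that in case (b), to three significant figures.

P_adiabatic / P_isothermal ≈ 2.73

For a diatomic ideal gas γ = 7/5.
Isothermal: P_b = P₁(V₁/V₂) = 125×12.3.
Adiabatic: P_a = P₁(V₁/V₂)^γ = 125×12.3^(7/5).
P_a/P_b = (V₁/V₂)^(γ−1) = 12.3^(2/5) = 2.729.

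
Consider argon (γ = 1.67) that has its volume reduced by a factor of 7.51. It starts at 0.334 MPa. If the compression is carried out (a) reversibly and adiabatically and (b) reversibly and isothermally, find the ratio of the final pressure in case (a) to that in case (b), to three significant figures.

Isothermal: P_b = P₁(V₁/V₂) = 0.334×7.51.
Adiabatic: P_a = P₁(V₁/V₂)^γ = 0.334×7.51^(1.67).
P_a/P_b = (V₁/V₂)^(γ−1) = 7.51^(0.67) = 3.861.

P_adiabatic / P_isothermal ≈ 3.86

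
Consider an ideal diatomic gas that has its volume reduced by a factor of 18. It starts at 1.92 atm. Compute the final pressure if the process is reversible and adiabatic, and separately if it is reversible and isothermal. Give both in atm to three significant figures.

For a diatomic ideal gas γ = 7/5.
Isothermal: P₂ = P₁(V₁/V₂) = 1.92×18 = 34.56 atm.
Adiabatic: P₂ = P₁(V₁/V₂)^γ = 1.92×18^(7/5) = 109.8 atm.

adiabatic: 110 atm; isothermal: 34.6 atm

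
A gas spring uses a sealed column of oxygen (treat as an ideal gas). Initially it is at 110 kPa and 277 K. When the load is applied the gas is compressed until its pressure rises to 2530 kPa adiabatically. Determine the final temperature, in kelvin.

Adiabatic: T₂/T₁ = (P₂/P₁)^((γ−1)/γ).
For a diatomic ideal gas γ = 7/5, so (γ−1)/γ = 2/7.
T₂ = 277 × (2530/110)^(2/7) = 678.5 K.

T₂ ≈ 678 K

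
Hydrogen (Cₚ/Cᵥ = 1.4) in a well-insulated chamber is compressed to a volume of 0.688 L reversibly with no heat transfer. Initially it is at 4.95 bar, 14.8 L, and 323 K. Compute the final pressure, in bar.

P₂ ≈ 363 bar

Since PV^γ is constant along a reversible adiabat, P₂ = P₁ (V₁/V₂)^γ.
P₂ = 4.95 × (14.8/0.688)^(1.4) = 363.4 bar.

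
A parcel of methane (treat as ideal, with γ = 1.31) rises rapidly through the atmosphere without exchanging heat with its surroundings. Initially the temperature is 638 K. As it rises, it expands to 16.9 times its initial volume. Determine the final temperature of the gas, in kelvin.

T₂ ≈ 266 K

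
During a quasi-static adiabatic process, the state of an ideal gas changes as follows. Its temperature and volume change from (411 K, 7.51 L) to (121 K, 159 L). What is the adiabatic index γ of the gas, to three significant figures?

γ ≈ 1.40

TV^(γ−1) = const ⇒ γ − 1 = ln(T₂/T₁) / ln(V₁/V₂).
γ = 1 + ln(121/411) / ln(7.51/159) = 1.401.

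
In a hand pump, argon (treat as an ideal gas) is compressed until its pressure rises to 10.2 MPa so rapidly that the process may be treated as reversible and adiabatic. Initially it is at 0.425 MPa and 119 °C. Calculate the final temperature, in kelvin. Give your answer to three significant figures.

T₂ ≈ 1400 K

Adiabatic: T₂/T₁ = (P₂/P₁)^((γ−1)/γ).
For a monatomic ideal gas γ = 5/3, so (γ−1)/γ = 2/5.
T₁ = 119 °C = 392.1 K.
T₂ = 392.1 × (10.2/0.425)^(2/5) = 1398 K.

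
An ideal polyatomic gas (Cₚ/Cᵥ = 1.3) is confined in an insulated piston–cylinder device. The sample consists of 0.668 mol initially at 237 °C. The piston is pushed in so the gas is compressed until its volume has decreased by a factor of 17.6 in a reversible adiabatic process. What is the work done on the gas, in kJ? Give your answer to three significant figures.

W ≈ 12.9 kJ

Adiabatic: T₁V₁^(γ−1) = T₂V₂^(γ−1) ⇒ T₂ = T₁ (V₁/V₂)^(γ−1).
T₁ = 237 °C = 510.1 K.
T₂ = 510.1 × 17.6^(0.3) = 1206 K.
Q = 0, so ΔU = W_on_gas = nCᵥΔT with Cᵥ = R/(γ−1) = 27.71 J/(mol·K).
ΔU = 0.668 × 27.71 × (1206 − 510.1) = 12880 J.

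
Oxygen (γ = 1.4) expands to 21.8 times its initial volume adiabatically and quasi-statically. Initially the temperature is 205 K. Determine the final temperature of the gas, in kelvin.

T₂ ≈ 59.8 K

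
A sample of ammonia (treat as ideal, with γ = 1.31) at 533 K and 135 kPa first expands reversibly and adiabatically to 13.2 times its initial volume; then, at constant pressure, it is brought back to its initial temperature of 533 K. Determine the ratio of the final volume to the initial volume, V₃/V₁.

Adiabatic step: V₂/V₁ = 13.2; T₂ = T₁·(1/13.2)^(0.31) = 239.5 K.
Isobaric step: V₃/V₂ = T₃/T₂ = 533/239.5.
V₃/V₁ = (V₂/V₁)(V₃/V₂) = 13.2 × (533/239.5) = 29.37.

V₃/V₁ ≈ 29.4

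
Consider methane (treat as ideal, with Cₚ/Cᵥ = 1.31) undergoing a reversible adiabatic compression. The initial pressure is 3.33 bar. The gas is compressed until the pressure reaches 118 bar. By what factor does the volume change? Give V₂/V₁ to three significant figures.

V₂/V₁ ≈ 0.0656

From PV^γ = const, V₂/V₁ = (P₁/P₂)^(1/γ).
V₂/V₁ = (3.33/118)^(0.763) = 0.06565.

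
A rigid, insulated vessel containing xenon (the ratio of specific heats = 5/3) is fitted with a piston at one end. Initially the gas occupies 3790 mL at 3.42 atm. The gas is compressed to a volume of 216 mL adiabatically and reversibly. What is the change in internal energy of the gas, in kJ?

P₂ = P₁(V₁/V₂)^γ = 3.42×(3790/216)^(5/3) = 405.2 atm.
For a reversible adiabat, W_by_gas = (P₁V₁ − P₂V₂)/(γ−1).
W_by = (346500×0.00379 − 4.106×10^7×0.000216) / (2/3) = -11330 J.
Q = 0 ⇒ ΔU = −W_by = 11330 J.

ΔU ≈ 11.3 kJ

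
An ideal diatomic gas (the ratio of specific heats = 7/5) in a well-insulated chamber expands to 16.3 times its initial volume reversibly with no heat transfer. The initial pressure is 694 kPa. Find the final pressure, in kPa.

P₂ ≈ 13.9 kPa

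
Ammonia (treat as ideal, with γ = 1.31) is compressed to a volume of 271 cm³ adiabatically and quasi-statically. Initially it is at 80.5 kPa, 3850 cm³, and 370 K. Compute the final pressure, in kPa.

Adiabatic: P₁V₁^γ = P₂V₂^γ ⇒ P₂ = P₁ (V₁/V₂)^γ.
P₂ = 80.5 × (3850/271)^(1.31) = 2604 kPa.

P₂ ≈ 2600 kPa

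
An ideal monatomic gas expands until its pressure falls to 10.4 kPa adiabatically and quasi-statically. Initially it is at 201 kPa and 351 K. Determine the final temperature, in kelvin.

Adiabatic: T₂/T₁ = (P₂/P₁)^((γ−1)/γ).
For a monatomic ideal gas γ = 5/3, so (γ−1)/γ = 2/5.
T₂ = 351 × (10.4/201)^(2/5) = 107.4 K.

T₂ ≈ 107 K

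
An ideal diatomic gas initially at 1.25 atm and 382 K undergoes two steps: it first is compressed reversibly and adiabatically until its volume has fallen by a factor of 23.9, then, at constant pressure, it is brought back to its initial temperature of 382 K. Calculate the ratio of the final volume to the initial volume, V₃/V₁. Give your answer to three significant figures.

V₃/V₁ ≈ 0.0118

For a diatomic ideal gas γ = 7/5.
Adiabatic step: V₂/V₁ = 0.04184; T₂ = T₁·23.9^(2/5) = 1360 K.
Isobaric step: V₃/V₂ = T₃/T₂ = 382/1360.
V₃/V₁ = (V₂/V₁)(V₃/V₂) = 0.04184 × (382/1360) = 0.01176.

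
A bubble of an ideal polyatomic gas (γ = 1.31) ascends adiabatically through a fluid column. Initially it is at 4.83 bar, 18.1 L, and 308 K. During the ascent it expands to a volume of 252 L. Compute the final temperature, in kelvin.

For a reversible adiabat TV^(γ−1) is constant, so T₂ = T₁ (V₁/V₂)^(γ−1).
T₂ = 308 × (18.1/252)^(0.31) = 136.1 K.

T₂ ≈ 136 K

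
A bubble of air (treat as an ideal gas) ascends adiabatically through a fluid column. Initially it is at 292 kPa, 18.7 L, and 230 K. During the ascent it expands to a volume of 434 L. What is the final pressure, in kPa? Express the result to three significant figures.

Since PV^γ is constant along a reversible adiabat, P₂ = P₁ (V₁/V₂)^γ.
γ = 7/5 for a diatomic ideal gas.
P₂ = 292 × (18.7/434)^(7/5) = 3.577 kPa.

P₂ ≈ 3.58 kPa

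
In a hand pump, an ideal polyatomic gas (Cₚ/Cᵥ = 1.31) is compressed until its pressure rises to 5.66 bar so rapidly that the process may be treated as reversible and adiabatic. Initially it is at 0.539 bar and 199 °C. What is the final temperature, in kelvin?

T₂ ≈ 824 K

Adiabatic: T₂/T₁ = (P₂/P₁)^((γ−1)/γ).
T₁ = 199 °C = 472.1 K.
T₂ = 472.1 × (5.66/0.539)^(0.237) = 823.7 K.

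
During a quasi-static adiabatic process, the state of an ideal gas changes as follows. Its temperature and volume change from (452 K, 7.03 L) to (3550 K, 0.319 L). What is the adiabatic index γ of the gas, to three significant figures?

γ ≈ 1.67

TV^(γ−1) = const ⇒ γ − 1 = ln(T₂/T₁) / ln(V₁/V₂).
γ = 1 + ln(3550/452) / ln(7.03/0.319) = 1.666.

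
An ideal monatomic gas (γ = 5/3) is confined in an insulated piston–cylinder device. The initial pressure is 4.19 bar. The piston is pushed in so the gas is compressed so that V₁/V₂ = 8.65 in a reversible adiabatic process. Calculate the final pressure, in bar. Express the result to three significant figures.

Since PV^γ is constant along a reversible adiabat, P₂ = P₁ (V₁/V₂)^γ.
P₂ = 4.19 × 8.65^(5/3) = 152.7 bar.

P₂ ≈ 153 bar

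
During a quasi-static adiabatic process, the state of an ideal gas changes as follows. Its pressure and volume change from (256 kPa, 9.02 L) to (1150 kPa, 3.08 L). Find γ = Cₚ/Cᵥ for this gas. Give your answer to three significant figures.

γ ≈ 1.40

PV^γ = const ⇒ γ = ln(P₂/P₁) / ln(V₁/V₂).
γ = ln(1150/256) / ln(9.02/3.08) = 1.398.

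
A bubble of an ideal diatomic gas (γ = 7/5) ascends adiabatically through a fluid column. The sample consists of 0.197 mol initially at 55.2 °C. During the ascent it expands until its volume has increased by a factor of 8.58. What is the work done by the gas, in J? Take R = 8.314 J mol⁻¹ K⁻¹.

Adiabatic: T₁V₁^(γ−1) = T₂V₂^(γ−1) ⇒ T₂ = T₁ (V₁/V₂)^(γ−1).
T₁ = 55.2 °C = 328.3 K.
T₂ = 328.3 × (1/8.58)^(2/5) = 139 K.
Q = 0, so ΔU = W_on_gas = nCᵥΔT with Cᵥ = R/(γ−1) = 20.79 J/(mol·K).
ΔU = 0.197 × 20.79 × (139 − 328.3) = -775.4 J.
Work done by the gas = −ΔU = 775.4 J.

W ≈ 775 J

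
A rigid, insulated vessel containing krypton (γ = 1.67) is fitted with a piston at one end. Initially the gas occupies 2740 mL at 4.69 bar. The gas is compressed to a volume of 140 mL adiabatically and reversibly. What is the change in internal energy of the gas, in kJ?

ΔU ≈ 12.2 kJ

P₂ = P₁(V₁/V₂)^γ = 4.69×(2740/140)^(1.67) = 673.3 bar.
For a reversible adiabat, W_by_gas = (P₁V₁ − P₂V₂)/(γ−1).
W_by = (469000×0.00274 − 6.733×10^7×0.00014) / (0.67) = -12150 J.
Q = 0 ⇒ ΔU = −W_by = 12150 J.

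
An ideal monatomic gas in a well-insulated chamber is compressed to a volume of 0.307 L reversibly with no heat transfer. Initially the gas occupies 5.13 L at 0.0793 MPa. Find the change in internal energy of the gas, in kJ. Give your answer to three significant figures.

ΔU ≈ 3.38 kJ

γ = 5/3 for a monatomic ideal gas.
P₂ = P₁(V₁/V₂)^γ = 0.0793×(5.13/0.307)^(5/3) = 8.661 MPa.
For a reversible adiabat, W_by_gas = (P₁V₁ − P₂V₂)/(γ−1).
W_by = (79300×0.00513 − 8.661×10^6×0.000307) / (2/3) = -3378 J.
Q = 0 ⇒ ΔU = −W_by = 3378 J.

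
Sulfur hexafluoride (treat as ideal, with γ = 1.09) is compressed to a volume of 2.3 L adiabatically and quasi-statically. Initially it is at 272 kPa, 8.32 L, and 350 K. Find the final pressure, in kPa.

P₂ ≈ 1100 kPa

Adiabatic: P₁V₁^γ = P₂V₂^γ ⇒ P₂ = P₁ (V₁/V₂)^γ.
P₂ = 272 × (8.32/2.3)^(1.09) = 1105 kPa.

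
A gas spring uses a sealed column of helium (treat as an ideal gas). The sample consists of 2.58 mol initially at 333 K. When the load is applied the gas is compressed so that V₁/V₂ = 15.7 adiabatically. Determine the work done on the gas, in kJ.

W ≈ 56.5 kJ

For a reversible adiabat TV^(γ−1) is constant, so T₂ = T₁ (V₁/V₂)^(γ−1).
γ = 5/3 for a monatomic ideal gas, so γ−1 = 2/3.
T₂ = 333 × 15.7^(2/3) = 2088 K.
Q = 0, so ΔU = W_on_gas = nCᵥΔT with Cᵥ = R/(γ−1) = 12.47 J/(mol·K).
ΔU = 2.58 × 12.47 × (2088 − 333) = 56460 J.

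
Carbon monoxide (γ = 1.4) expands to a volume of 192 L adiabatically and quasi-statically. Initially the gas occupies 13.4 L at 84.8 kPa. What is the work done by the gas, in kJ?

W ≈ 1.86 kJ

P₂ = P₁(V₁/V₂)^γ = 84.8×(13.4/192)^(1.4) = 2.04 kPa.
For a reversible adiabat, W_by_gas = (P₁V₁ − P₂V₂)/(γ−1).
W_by = (84800×0.0134 − 2040×0.192) / (0.4) = 1861 J.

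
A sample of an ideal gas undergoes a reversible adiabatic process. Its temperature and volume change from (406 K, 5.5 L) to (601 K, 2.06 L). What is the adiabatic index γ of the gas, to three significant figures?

TV^(γ−1) = const ⇒ γ − 1 = ln(T₂/T₁) / ln(V₁/V₂).
γ = 1 + ln(601/406) / ln(5.5/2.06) = 1.399.

γ ≈ 1.40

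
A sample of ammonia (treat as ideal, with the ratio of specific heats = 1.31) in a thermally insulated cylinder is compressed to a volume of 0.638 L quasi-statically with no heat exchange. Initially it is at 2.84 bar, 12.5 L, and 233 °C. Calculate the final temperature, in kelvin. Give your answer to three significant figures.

Adiabatic: T₁V₁^(γ−1) = T₂V₂^(γ−1) ⇒ T₂ = T₁ (V₁/V₂)^(γ−1).
T₁ = 233 °C = 506.1 K.
T₂ = 506.1 × (12.5/0.638)^(0.31) = 1273 K.

T₂ ≈ 1270 K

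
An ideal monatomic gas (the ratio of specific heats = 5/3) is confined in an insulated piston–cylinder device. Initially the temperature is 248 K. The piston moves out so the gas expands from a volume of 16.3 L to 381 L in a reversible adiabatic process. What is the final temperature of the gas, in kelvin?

T₂ ≈ 30.3 K

For a reversible adiabat TV^(γ−1) is constant, so T₂ = T₁ (V₁/V₂)^(γ−1).
T₂ = 248 × (16.3/381)^(2/3) = 30.34 K.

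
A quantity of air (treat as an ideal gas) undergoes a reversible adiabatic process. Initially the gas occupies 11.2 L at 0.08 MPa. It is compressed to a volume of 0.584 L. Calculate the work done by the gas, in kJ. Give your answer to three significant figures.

γ = 7/5 for a diatomic ideal gas.
P₂ = P₁(V₁/V₂)^γ = 0.08×(11.2/0.584)^(7/5) = 5.001 MPa.
For a reversible adiabat, W_by_gas = (P₁V₁ − P₂V₂)/(γ−1).
W_by = (80000×0.0112 − 5.001×10^6×0.000584) / (2/5) = -5061 J.

W ≈ -5.06 kJ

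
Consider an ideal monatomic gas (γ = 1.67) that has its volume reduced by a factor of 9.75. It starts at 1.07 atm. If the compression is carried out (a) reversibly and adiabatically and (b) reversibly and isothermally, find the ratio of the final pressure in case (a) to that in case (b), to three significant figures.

P_adiabatic / P_isothermal ≈ 4.60

Isothermal: P_b = P₁(V₁/V₂) = 1.07×9.75.
Adiabatic: P_a = P₁(V₁/V₂)^γ = 1.07×9.75^(1.67).
P_a/P_b = (V₁/V₂)^(γ−1) = 9.75^(0.67) = 4.599.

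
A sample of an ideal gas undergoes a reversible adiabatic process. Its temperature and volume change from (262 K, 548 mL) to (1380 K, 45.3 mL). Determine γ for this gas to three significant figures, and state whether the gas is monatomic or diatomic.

TV^(γ−1) = const ⇒ γ − 1 = ln(T₂/T₁) / ln(V₁/V₂).
γ = 1 + ln(1380/262) / ln(548/45.3) = 1.666.
γ ≈ 1.67 is close to 5/3, so the gas is monatomic.

γ ≈ 1.67; monatomic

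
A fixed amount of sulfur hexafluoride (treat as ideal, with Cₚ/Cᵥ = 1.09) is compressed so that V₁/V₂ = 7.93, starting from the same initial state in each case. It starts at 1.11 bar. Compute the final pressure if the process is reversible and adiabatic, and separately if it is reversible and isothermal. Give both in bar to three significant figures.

adiabatic: 10.6 bar; isothermal: 8.80 bar

Isothermal: P₂ = P₁(V₁/V₂) = 1.11×7.93 = 8.802 bar.
Adiabatic: P₂ = P₁(V₁/V₂)^γ = 1.11×7.93^(1.09) = 10.61 bar.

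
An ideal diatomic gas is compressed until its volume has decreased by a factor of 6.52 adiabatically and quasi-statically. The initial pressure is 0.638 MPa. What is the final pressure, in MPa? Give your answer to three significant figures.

P₂ ≈ 8.81 MPa

Since PV^γ is constant along a reversible adiabat, P₂ = P₁ (V₁/V₂)^γ.
For a diatomic ideal gas γ = 7/5.
P₂ = 0.638 × 6.52^(7/5) = 8.806 MPa.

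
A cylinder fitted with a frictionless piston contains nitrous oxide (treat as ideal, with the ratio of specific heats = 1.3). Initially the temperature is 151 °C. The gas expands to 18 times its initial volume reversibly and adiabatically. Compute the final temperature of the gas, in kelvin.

For a reversible adiabat TV^(γ−1) is constant, so T₂ = T₁ (V₁/V₂)^(γ−1).
T₁ = 151 °C = 424.1 K.
T₂ = 424.1 × (1/18)^(0.3) = 178.2 K.

T₂ ≈ 178 K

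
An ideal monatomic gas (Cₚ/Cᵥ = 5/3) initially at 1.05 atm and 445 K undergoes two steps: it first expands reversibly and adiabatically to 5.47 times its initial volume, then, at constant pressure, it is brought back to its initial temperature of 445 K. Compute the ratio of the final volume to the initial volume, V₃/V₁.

Adiabatic step: V₂/V₁ = 5.47; T₂ = T₁·(1/5.47)^(2/3) = 143.3 K.
Isobaric step: V₃/V₂ = T₃/T₂ = 445/143.3.
V₃/V₁ = (V₂/V₁)(V₃/V₂) = 5.47 × (445/143.3) = 16.98.

V₃/V₁ ≈ 17.0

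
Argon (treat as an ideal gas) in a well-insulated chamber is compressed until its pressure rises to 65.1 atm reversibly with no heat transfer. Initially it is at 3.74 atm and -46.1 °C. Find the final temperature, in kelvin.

Adiabatic: T₂/T₁ = (P₂/P₁)^((γ−1)/γ).
For a monatomic ideal gas γ = 5/3, so (γ−1)/γ = 2/5.
T₁ = -46.1 °C = 227 K.
T₂ = 227 × (65.1/3.74)^(2/5) = 711.9 K.

T₂ ≈ 712 K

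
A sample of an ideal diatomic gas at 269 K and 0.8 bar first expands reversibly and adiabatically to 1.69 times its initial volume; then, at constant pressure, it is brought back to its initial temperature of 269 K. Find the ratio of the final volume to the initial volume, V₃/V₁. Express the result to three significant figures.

For a diatomic ideal gas γ = 7/5.
Adiabatic step: V₂/V₁ = 1.69; T₂ = T₁·(1/1.69)^(2/5) = 218.1 K.
Isobaric step: V₃/V₂ = T₃/T₂ = 269/218.1.
V₃/V₁ = (V₂/V₁)(V₃/V₂) = 1.69 × (269/218.1) = 2.085.

V₃/V₁ ≈ 2.08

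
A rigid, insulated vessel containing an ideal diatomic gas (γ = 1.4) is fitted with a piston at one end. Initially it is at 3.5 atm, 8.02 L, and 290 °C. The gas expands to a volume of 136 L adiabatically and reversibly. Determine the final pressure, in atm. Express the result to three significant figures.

P₂ ≈ 0.0665 atm

Since PV^γ is constant along a reversible adiabat, P₂ = P₁ (V₁/V₂)^γ.
P₂ = 3.5 × (8.02/136)^(1.4) = 0.06652 atm.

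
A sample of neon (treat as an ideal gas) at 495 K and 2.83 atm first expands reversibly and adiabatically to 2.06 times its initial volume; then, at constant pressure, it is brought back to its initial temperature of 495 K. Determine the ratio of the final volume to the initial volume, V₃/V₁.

V₃/V₁ ≈ 3.34

For a monatomic ideal gas γ = 5/3.
Adiabatic step: V₂/V₁ = 2.06; T₂ = T₁·(1/2.06)^(2/3) = 305.7 K.
Isobaric step: V₃/V₂ = T₃/T₂ = 495/305.7.
V₃/V₁ = (V₂/V₁)(V₃/V₂) = 2.06 × (495/305.7) = 3.335.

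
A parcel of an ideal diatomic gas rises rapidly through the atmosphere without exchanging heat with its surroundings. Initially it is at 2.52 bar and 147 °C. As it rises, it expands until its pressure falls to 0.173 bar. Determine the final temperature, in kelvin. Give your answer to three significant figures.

T₂ ≈ 195 K

Adiabatic: T₂/T₁ = (P₂/P₁)^((γ−1)/γ).
For a diatomic ideal gas γ = 7/5, so (γ−1)/γ = 2/7.
T₁ = 147 °C = 420.1 K.
T₂ = 420.1 × (0.173/2.52)^(2/7) = 195.4 K.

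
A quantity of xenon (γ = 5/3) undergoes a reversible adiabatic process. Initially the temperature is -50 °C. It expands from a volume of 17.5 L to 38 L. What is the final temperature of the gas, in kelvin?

T₂ ≈ 133 K

For a reversible adiabat TV^(γ−1) is constant, so T₂ = T₁ (V₁/V₂)^(γ−1).
T₁ = -50 °C = 223.1 K.
T₂ = 223.1 × (17.5/38)^(2/3) = 133.1 K.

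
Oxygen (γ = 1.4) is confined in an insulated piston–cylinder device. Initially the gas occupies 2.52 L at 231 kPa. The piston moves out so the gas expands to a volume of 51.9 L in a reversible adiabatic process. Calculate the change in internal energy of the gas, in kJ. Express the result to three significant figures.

P₂ = P₁(V₁/V₂)^γ = 231×(2.52/51.9)^(1.4) = 3.345 kPa.
For a reversible adiabat, W_by_gas = (P₁V₁ − P₂V₂)/(γ−1).
W_by = (231000×0.00252 − 3345×0.0519) / (0.4) = 1021 J.
Q = 0 ⇒ ΔU = −W_by = -1021 J.

ΔU ≈ -1.02 kJ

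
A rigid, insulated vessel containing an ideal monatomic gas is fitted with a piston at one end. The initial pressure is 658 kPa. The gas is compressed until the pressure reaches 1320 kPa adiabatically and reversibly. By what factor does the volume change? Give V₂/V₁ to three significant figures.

V₂/V₁ ≈ 0.659

From PV^γ = const, V₂/V₁ = (P₁/P₂)^(1/γ).
For a monatomic ideal gas γ = 5/3.
V₂/V₁ = (658/1320)^(3/5) = 0.6586.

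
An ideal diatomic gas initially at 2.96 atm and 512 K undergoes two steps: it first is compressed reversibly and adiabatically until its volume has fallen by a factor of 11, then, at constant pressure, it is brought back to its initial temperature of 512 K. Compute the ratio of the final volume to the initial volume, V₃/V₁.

V₃/V₁ ≈ 0.0348

For a diatomic ideal gas γ = 7/5.
Adiabatic step: V₂/V₁ = 0.09091; T₂ = T₁·11^(2/5) = 1336 K.
Isobaric step: V₃/V₂ = T₃/T₂ = 512/1336.
V₃/V₁ = (V₂/V₁)(V₃/V₂) = 0.09091 × (512/1336) = 0.03484.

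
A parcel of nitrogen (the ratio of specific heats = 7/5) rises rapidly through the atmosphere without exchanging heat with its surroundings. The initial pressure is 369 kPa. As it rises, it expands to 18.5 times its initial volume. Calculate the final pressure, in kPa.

P₂ ≈ 6.21 kPa

Since PV^γ is constant along a reversible adiabat, P₂ = P₁ (V₁/V₂)^γ.
P₂ = 369 × (1/18.5)^(7/5) = 6.208 kPa.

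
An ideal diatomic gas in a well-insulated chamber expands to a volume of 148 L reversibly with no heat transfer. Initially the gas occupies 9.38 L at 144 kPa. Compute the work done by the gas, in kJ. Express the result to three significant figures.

γ = 7/5 for a diatomic ideal gas.
P₂ = P₁(V₁/V₂)^γ = 144×(9.38/148)^(7/5) = 3.027 kPa.
For a reversible adiabat, W_by_gas = (P₁V₁ − P₂V₂)/(γ−1).
W_by = (144000×0.00938 − 3027×0.148) / (2/5) = 2257 J.

W ≈ 2.26 kJ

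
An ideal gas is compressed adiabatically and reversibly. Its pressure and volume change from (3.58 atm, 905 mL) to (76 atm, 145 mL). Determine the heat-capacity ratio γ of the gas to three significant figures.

γ ≈ 1.67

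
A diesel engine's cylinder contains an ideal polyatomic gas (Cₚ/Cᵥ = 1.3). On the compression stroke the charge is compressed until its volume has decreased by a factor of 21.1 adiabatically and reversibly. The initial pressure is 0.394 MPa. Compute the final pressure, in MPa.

Adiabatic: P₁V₁^γ = P₂V₂^γ ⇒ P₂ = P₁ (V₁/V₂)^γ.
P₂ = 0.394 × 21.1^(1.3) = 20.75 MPa.

P₂ ≈ 20.8 MPa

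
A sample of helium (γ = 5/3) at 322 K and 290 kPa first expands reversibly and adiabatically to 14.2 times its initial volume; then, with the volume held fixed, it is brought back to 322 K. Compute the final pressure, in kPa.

Adiabatic step (PV^γ = const): P₂ = 290×(1/14.2)^(5/3) = 3.483 kPa; T₂ = 322×(1/14.2)^(2/3) = 54.91 K.
Isochoric: P₃ = P₂(T₃/T₂) = 3.483 × (322/54.91) = 20.42 kPa.

P₃ ≈ 20.4 kPa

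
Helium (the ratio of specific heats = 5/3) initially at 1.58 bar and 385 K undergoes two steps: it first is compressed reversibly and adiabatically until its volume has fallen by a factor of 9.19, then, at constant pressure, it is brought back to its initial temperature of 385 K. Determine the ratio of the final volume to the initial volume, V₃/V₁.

Adiabatic step: V₂/V₁ = 0.1088; T₂ = T₁·9.19^(2/3) = 1689 K.
Isobaric step: V₃/V₂ = T₃/T₂ = 385/1689.
V₃/V₁ = (V₂/V₁)(V₃/V₂) = 0.1088 × (385/1689) = 0.0248.

V₃/V₁ ≈ 0.0248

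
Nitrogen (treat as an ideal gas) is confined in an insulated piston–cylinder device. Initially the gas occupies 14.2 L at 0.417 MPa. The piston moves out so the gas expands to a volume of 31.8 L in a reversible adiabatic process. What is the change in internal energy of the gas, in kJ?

γ = 7/5 for a diatomic ideal gas.
P₂ = P₁(V₁/V₂)^γ = 0.417×(14.2/31.8)^(7/5) = 0.1349 MPa.
For a reversible adiabat, W_by_gas = (P₁V₁ − P₂V₂)/(γ−1).
W_by = (417000×0.0142 − 134900×0.0318) / (2/5) = 4081 J.
Q = 0 ⇒ ΔU = −W_by = -4081 J.

ΔU ≈ -4.08 kJ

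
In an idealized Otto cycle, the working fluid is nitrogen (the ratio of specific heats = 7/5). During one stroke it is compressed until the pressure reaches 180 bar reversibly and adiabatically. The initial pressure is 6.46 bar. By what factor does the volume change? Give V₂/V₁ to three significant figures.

From PV^γ = const, V₂/V₁ = (P₁/P₂)^(1/γ).
V₂/V₁ = (6.46/180)^(5/7) = 0.09286.

V₂/V₁ ≈ 0.0929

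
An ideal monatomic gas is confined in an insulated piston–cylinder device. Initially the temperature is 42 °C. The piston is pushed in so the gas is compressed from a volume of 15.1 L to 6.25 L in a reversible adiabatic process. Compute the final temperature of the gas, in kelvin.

For a reversible adiabat TV^(γ−1) is constant, so T₂ = T₁ (V₁/V₂)^(γ−1).
For a monatomic ideal gas γ = 5/3, so γ−1 = 2/3.
T₁ = 42 °C = 315.1 K.
T₂ = 315.1 × (15.1/6.25)^(2/3) = 567.4 K.

T₂ ≈ 567 K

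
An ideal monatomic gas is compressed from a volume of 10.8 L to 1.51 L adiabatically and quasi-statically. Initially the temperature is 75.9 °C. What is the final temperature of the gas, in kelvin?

T₂ ≈ 1300 K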